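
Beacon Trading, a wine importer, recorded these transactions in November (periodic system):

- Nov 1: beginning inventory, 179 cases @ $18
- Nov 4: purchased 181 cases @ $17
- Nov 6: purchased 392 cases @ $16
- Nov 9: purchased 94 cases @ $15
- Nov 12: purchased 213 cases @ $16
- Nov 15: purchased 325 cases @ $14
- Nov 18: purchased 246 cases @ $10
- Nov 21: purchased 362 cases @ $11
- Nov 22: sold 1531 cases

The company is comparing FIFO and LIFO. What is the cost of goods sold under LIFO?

COGS = $20,466

FIFO COGS: 179 @ $18 + 181 @ $17 + 392 @ $16 + 94 @ $15 + 213 @ $16 + 325 @ $14 + 147 @ $10 = $23,409
LIFO COGS: 362 @ $11 + 246 @ $10 + 325 @ $14 + 213 @ $16 + 94 @ $15 + 291 @ $16 = $20,466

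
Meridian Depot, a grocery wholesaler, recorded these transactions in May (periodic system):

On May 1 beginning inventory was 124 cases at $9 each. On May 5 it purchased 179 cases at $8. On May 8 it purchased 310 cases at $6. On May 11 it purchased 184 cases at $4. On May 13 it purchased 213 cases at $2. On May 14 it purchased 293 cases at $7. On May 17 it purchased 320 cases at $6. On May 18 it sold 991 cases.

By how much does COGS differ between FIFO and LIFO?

FIFO COGS: 124 @ $9 + 179 @ $8 + 310 @ $6 + 184 @ $4 + 194 @ $2 = $5,532
LIFO COGS: 320 @ $6 + 293 @ $7 + 213 @ $2 + 165 @ $4 = $5,057
Difference = |$5,532 − $5,057| = $475

$475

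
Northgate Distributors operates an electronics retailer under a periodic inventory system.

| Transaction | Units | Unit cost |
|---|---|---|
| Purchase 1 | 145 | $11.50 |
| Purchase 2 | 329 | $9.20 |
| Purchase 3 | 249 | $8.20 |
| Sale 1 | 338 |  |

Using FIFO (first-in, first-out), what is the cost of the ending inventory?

Ending inventory = $3,293.00

Sale 1 (338) [FIFO — oldest first]: 145 @ $11.50 + 193 @ $9.20 = $3,443.10
Ending inventory: 136 @ $9.20 + 249 @ $8.20 = $3,293.00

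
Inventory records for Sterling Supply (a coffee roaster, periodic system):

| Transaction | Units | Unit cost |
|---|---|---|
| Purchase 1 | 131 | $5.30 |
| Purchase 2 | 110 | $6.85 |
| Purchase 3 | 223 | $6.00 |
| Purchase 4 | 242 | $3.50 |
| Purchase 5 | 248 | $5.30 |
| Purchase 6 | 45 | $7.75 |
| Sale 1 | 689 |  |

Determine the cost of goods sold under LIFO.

COGS = $3,434.15

Sale 1 (689) [LIFO — newest first]: 45 @ $7.75 + 248 @ $5.30 + 242 @ $3.50 + 154 @ $6.00 = $3,434.15
Ending inventory: 131 @ $5.30 + 110 @ $6.85 + 69 @ $6.00 = $1,861.80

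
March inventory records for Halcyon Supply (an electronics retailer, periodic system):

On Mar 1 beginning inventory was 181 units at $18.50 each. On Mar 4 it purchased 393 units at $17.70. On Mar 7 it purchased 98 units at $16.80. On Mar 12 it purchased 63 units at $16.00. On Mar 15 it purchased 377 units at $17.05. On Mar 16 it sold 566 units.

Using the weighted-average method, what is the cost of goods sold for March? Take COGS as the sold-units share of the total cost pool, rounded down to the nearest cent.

Mar 16, sell 566: 566/1112 × $19,386.85 → $9,867.76
Ending inventory (cost pool remaining) = $9,519.09

COGS = $9,867.76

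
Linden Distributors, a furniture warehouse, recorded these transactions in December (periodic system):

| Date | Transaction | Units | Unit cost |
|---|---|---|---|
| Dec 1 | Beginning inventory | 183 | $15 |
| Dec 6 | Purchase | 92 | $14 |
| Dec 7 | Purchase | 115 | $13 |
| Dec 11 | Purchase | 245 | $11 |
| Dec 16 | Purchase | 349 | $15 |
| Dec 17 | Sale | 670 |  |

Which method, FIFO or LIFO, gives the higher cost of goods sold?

LIFO

FIFO COGS: 183 @ $15 + 92 @ $14 + 115 @ $13 + 245 @ $11 + 35 @ $15 = $8,748
LIFO COGS: 349 @ $15 + 245 @ $11 + 76 @ $13 = $8,918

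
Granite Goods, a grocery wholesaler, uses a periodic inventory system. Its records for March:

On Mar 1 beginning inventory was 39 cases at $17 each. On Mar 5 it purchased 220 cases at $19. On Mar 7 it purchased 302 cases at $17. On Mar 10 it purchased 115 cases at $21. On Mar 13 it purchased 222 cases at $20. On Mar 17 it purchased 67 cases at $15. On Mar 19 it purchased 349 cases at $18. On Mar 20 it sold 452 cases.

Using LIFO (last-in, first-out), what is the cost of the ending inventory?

Ending inventory = $16,112

Mar 20, 452 sold [LIFO — newest first]: 349 @ $18 + 67 @ $15 + 36 @ $20 = $8,007
Ending inventory: 39 @ $17 + 220 @ $19 + 302 @ $17 + 115 @ $21 + 186 @ $20 = $16,112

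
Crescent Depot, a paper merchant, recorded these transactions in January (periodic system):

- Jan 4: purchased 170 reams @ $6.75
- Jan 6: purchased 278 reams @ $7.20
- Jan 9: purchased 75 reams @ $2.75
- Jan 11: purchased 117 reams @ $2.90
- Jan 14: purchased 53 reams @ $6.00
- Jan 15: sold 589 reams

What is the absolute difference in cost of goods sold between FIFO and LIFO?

FIFO COGS: 170 @ $6.75 + 278 @ $7.20 + 75 @ $2.75 + 66 @ $2.90 = $3,546.75
LIFO COGS: 53 @ $6.00 + 117 @ $2.90 + 75 @ $2.75 + 278 @ $7.20 + 66 @ $6.75 = $3,310.65
Difference = |$3,546.75 − $3,310.65| = $236.10

$236.10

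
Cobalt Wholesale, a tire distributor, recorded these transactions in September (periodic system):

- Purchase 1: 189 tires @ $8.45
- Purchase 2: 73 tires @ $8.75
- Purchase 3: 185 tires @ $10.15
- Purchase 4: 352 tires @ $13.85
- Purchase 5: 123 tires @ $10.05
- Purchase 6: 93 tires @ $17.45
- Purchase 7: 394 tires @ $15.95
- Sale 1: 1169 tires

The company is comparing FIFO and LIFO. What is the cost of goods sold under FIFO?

FIFO COGS: 189 @ $8.45 + 73 @ $8.75 + 185 @ $10.15 + 352 @ $13.85 + 123 @ $10.05 + 93 @ $17.45 + 154 @ $15.95 = $14,304.05
LIFO COGS: 394 @ $15.95 + 93 @ $17.45 + 123 @ $10.05 + 352 @ $13.85 + 185 @ $10.15 + 22 @ $8.75 = $16,088.75

COGS = $14,304.05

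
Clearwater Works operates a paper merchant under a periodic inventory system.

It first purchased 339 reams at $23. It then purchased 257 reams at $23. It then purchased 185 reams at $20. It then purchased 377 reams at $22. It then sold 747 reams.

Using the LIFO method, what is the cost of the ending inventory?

Sale 1 (747) [LIFO — newest first]: 377 @ $22 + 185 @ $20 + 185 @ $23 = $16,249
Ending inventory: 339 @ $23 + 72 @ $23 = $9,453

Ending inventory = $9,453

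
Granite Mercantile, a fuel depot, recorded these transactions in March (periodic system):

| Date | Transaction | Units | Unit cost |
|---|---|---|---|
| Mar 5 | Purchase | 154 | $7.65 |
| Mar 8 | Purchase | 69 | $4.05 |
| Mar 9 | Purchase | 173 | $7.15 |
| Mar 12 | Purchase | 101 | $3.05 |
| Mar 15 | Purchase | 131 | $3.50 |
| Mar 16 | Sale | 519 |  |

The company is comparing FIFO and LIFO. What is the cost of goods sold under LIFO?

FIFO COGS: 154 @ $7.65 + 69 @ $4.05 + 173 @ $7.15 + 101 @ $3.05 + 22 @ $3.50 = $3,079.55
LIFO COGS: 131 @ $3.50 + 101 @ $3.05 + 173 @ $7.15 + 69 @ $4.05 + 45 @ $7.65 = $2,627.20

COGS = $2,627.20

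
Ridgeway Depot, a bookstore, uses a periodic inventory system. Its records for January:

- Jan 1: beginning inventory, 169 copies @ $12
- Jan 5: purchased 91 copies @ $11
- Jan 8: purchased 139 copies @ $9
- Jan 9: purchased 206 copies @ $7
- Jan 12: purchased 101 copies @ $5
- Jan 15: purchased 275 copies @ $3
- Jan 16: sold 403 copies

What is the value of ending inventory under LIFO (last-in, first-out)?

Ending inventory = $5,533

Jan 16, 403 sold [LIFO — newest first]: 275 @ $3 + 101 @ $5 + 27 @ $7 = $1,519
Ending inventory: 169 @ $12 + 91 @ $11 + 139 @ $9 + 179 @ $7 = $5,533
Check: goods available $7,052 = COGS $1,519 + ending $5,533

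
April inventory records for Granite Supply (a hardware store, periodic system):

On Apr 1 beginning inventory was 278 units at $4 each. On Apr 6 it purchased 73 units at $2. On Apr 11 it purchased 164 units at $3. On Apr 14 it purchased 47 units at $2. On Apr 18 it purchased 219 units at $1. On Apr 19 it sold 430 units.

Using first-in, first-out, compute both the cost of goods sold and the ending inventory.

Apr 19, 430 sold [FIFO — oldest first]: 278 @ $4 + 73 @ $2 + 79 @ $3 = $1,495
Ending inventory: 85 @ $3 + 47 @ $2 + 219 @ $1 = $568
Check: goods available $2,063 = COGS $1,495 + ending $568

COGS = $1,495; ending inventory = $568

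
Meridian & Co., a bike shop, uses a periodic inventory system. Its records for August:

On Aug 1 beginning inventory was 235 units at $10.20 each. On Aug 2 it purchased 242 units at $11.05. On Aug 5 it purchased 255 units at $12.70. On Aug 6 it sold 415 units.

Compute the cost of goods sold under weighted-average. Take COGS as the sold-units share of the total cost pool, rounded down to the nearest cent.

COGS = $4,711.04

Aug 6, sell 415: 415/732 × $8,309.60 → $4,711.04
Ending inventory (cost pool remaining) = $3,598.56
Check: goods available $8,309.60 = COGS $4,711.04 + ending $3,598.56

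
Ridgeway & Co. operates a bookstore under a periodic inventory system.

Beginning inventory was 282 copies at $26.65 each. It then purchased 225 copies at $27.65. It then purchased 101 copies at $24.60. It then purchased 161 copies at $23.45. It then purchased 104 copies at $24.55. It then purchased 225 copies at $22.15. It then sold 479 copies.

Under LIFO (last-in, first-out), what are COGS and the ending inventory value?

COGS = $11,054.45; ending inventory = $16,479.10

Sale 1 (479) [LIFO — newest first]: 225 @ $22.15 + 104 @ $24.55 + 150 @ $23.45 = $11,054.45
Ending inventory: 282 @ $26.65 + 225 @ $27.65 + 101 @ $24.60 + 11 @ $23.45 = $16,479.10
Check: goods available $27,533.55 = COGS $11,054.45 + ending $16,479.10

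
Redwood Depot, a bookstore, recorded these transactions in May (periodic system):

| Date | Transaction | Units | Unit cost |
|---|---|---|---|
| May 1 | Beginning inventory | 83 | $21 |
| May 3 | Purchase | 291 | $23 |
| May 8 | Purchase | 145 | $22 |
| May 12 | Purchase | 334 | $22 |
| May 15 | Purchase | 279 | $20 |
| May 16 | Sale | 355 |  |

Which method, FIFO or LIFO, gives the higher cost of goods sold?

FIFO COGS: 83 @ $21 + 272 @ $23 = $7,999
LIFO COGS: 279 @ $20 + 76 @ $22 = $7,252

FIFO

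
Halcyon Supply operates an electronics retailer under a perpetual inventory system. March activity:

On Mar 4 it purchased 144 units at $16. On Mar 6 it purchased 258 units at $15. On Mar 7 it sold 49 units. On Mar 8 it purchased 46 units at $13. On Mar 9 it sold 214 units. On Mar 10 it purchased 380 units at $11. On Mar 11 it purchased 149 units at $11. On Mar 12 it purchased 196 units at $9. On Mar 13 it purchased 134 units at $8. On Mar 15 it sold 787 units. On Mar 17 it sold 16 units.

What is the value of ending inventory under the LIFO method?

Ending inventory = $3,535

Mar 7, 49 sold [LIFO — newest first]: 49 @ $15 = $735
Mar 9, 214 sold [LIFO — newest first]: 46 @ $13 + 168 @ $15 = $3,118
Mar 15, 787 sold [LIFO — newest first]: 134 @ $8 + 196 @ $9 + 149 @ $11 + 308 @ $11 = $7,863
Mar 17, 16 sold [LIFO — newest first]: 16 @ $11 = $176
Total COGS = $735 + $3,118 + $7,863 + $176 = $11,892
Ending inventory: 144 @ $16 + 41 @ $15 + 56 @ $11 = $3,535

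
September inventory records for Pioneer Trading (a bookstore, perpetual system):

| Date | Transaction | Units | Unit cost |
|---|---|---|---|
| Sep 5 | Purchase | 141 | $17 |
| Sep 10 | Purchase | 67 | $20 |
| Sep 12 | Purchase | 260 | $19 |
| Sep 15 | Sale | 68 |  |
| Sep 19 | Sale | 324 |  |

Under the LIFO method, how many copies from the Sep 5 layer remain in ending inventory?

Sep 15, 68 sold [LIFO — newest first]: 68 @ $19 = $1,292
Sep 19, 324 sold [LIFO — newest first]: 192 @ $19 + 67 @ $20 + 65 @ $17 = $6,093
Total COGS = $1,292 + $6,093 = $7,385
Ending inventory: 76 @ $17 = $1,292

76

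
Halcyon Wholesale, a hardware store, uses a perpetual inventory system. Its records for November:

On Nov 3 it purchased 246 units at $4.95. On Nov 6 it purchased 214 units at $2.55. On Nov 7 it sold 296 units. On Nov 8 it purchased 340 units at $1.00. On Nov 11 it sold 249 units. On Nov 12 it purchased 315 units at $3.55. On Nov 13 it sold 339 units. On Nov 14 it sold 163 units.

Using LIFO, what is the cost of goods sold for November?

COGS = $2,885.05

Nov 7, 296 sold [LIFO — newest first]: 214 @ $2.55 + 82 @ $4.95 = $951.60
Nov 11, 249 sold [LIFO — newest first]: 249 @ $1.00 = $249.00
Nov 13, 339 sold [LIFO — newest first]: 315 @ $3.55 + 24 @ $1.00 = $1,142.25
Nov 14, 163 sold [LIFO — newest first]: 67 @ $1.00 + 96 @ $4.95 = $542.20
Total COGS = $951.60 + $249.00 + $1,142.25 + $542.20 = $2,885.05
Ending inventory: 68 @ $4.95 = $336.60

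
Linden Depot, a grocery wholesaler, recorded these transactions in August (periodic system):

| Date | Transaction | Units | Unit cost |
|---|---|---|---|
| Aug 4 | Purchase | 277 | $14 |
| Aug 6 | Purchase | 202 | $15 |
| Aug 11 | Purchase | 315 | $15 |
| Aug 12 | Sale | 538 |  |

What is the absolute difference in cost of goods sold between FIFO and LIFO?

FIFO COGS: 277 @ $14 + 202 @ $15 + 59 @ $15 = $7,793
LIFO COGS: 315 @ $15 + 202 @ $15 + 21 @ $14 = $8,049
Difference = |$7,793 − $8,049| = $256

$256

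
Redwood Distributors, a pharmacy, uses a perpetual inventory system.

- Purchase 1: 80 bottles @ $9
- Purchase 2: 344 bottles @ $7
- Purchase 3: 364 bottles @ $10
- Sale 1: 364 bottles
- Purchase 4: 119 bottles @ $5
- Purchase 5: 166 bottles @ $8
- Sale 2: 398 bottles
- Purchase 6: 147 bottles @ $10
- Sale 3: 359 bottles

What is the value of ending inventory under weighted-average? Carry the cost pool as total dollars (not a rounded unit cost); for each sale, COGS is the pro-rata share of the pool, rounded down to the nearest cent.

After Purchase 1: 80 on hand, pool $720.00 (≈ $9.0000 each)
After Purchase 2: 424 on hand, pool $3,128.00 (≈ $7.3774 each)
After Purchase 3: 788 on hand, pool $6,768.00 (≈ $8.5888 each)
Sale 1, sell 364: 364/788 × $6,768.00 → $3,126.33
After Purchase 4: 543 on hand, pool $4,236.67 (≈ $7.8023 each)
After Purchase 5: 709 on hand, pool $5,564.67 (≈ $7.8486 each)
Sale 2, sell 398: 398/709 × $5,564.67 → $3,123.74
After Purchase 6: 458 on hand, pool $3,910.93 (≈ $8.5391 each)
Sale 3, sell 359: 359/458 × $3,910.93 → $3,065.55
Total COGS = $3,126.33 + $3,123.74 + $3,065.55 = $9,315.62
Ending inventory (cost pool remaining) = $845.38

Ending inventory = $845.38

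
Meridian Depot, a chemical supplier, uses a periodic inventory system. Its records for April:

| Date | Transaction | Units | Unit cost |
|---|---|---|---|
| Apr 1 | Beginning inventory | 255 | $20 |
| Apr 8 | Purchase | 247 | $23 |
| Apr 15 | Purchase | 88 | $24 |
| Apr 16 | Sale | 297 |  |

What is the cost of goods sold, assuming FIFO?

COGS = $6,066

Apr 16, 297 sold [FIFO — oldest first]: 255 @ $20 + 42 @ $23 = $6,066
Ending inventory: 205 @ $23 + 88 @ $24 = $6,827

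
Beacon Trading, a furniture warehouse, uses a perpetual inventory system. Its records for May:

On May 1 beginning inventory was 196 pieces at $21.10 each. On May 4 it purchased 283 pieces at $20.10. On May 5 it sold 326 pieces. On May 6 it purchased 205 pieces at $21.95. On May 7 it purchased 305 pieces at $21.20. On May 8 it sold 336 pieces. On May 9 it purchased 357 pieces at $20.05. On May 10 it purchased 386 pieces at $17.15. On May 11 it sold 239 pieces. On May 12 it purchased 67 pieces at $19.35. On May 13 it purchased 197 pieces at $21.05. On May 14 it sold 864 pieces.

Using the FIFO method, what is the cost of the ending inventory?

Ending inventory = $4,804.75

May 5, 326 sold [FIFO — oldest first]: 196 @ $21.10 + 130 @ $20.10 = $6,748.60
May 8, 336 sold [FIFO — oldest first]: 153 @ $20.10 + 183 @ $21.95 = $7,092.15
May 11, 239 sold [FIFO — oldest first]: 22 @ $21.95 + 217 @ $21.20 = $5,083.30
May 14, 864 sold [FIFO — oldest first]: 88 @ $21.20 + 357 @ $20.05 + 386 @ $17.15 + 33 @ $19.35 = $16,281.90
Total COGS = $6,748.60 + $7,092.15 + $5,083.30 + $16,281.90 = $35,205.95
Ending inventory: 34 @ $19.35 + 197 @ $21.05 = $4,804.75
Check: goods available $40,010.70 = COGS $35,205.95 + ending $4,804.75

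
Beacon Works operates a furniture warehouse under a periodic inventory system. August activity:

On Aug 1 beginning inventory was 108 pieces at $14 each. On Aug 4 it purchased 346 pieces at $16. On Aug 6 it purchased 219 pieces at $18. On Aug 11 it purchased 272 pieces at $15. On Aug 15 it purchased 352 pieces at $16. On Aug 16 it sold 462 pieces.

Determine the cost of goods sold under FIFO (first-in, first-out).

COGS = $7,192

Aug 16, 462 sold [FIFO — oldest first]: 108 @ $14 + 346 @ $16 + 8 @ $18 = $7,192
Ending inventory: 211 @ $18 + 272 @ $15 + 352 @ $16 = $13,510
Check: goods available $20,702 = COGS $7,192 + ending $13,510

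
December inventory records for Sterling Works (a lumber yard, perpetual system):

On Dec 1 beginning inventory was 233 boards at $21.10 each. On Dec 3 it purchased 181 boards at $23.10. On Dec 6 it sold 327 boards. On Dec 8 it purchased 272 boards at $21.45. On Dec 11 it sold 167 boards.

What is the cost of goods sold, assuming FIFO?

Dec 6, 327 sold [FIFO — oldest first]: 233 @ $21.10 + 94 @ $23.10 = $7,087.70
Dec 11, 167 sold [FIFO — oldest first]: 87 @ $23.10 + 80 @ $21.45 = $3,725.70
Total COGS = $7,087.70 + $3,725.70 = $10,813.40
Ending inventory: 192 @ $21.45 = $4,118.40

COGS = $10,813.40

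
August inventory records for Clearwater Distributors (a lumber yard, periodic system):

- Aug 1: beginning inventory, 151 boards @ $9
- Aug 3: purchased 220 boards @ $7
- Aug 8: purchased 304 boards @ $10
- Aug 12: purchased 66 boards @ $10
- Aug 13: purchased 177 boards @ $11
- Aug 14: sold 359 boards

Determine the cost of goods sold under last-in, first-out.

Aug 14, 359 sold [LIFO — newest first]: 177 @ $11 + 66 @ $10 + 116 @ $10 = $3,767
Ending inventory: 151 @ $9 + 220 @ $7 + 188 @ $10 = $4,779
Check: goods available $8,546 = COGS $3,767 + ending $4,779

COGS = $3,767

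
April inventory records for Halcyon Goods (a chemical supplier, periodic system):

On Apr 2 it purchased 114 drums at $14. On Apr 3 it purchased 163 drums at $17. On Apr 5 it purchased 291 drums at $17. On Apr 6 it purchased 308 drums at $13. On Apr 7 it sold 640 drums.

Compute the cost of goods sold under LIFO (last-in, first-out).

COGS = $9,648

Apr 7, 640 sold [LIFO — newest first]: 308 @ $13 + 291 @ $17 + 41 @ $17 = $9,648
Ending inventory: 114 @ $14 + 122 @ $17 = $3,670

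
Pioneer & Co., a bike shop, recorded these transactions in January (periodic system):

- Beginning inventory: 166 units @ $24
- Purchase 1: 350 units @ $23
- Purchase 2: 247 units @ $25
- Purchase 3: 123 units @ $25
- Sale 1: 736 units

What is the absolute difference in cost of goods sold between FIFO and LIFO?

$150

FIFO COGS: 166 @ $24 + 350 @ $23 + 220 @ $25 = $17,534
LIFO COGS: 123 @ $25 + 247 @ $25 + 350 @ $23 + 16 @ $24 = $17,684
Difference = |$17,534 − $17,684| = $150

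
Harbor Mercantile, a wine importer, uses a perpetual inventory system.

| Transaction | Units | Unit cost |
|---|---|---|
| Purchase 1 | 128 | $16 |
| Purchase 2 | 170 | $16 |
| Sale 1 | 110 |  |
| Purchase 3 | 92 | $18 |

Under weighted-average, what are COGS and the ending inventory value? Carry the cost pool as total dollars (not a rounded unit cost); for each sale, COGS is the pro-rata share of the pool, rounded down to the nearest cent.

After Purchase 1: 128 on hand, pool $2,048.00 (≈ $16.0000 each)
After Purchase 2: 298 on hand, pool $4,768.00 (≈ $16.0000 each)
Sale 1, sell 110: 110/298 × $4,768.00 → $1,760.00
After Purchase 3: 280 on hand, pool $4,664.00 (≈ $16.6571 each)
Ending inventory (cost pool remaining) = $4,664.00
Check: goods available $6,424.00 = COGS $1,760.00 + ending $4,664.00

COGS = $1,760.00; ending inventory = $4,664.00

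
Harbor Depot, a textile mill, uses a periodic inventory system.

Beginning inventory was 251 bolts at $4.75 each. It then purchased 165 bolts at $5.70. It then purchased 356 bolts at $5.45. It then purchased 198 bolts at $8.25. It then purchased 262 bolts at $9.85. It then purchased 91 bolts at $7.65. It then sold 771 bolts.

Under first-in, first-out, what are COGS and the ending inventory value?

Sale 1 (771) [FIFO — oldest first]: 251 @ $4.75 + 165 @ $5.70 + 355 @ $5.45 = $4,067.50
Ending inventory: 1 @ $5.45 + 198 @ $8.25 + 262 @ $9.85 + 91 @ $7.65 = $4,915.80
Check: goods available $8,983.30 = COGS $4,067.50 + ending $4,915.80

COGS = $4,067.50; ending inventory = $4,915.80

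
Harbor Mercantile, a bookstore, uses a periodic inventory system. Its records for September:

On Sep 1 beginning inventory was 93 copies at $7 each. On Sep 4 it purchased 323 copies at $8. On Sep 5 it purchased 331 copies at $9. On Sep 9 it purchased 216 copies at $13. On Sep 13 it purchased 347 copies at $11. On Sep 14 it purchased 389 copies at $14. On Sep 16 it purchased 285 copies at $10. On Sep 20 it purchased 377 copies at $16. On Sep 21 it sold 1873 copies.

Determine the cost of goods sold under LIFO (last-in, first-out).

COGS = $23,284

Sep 21, 1873 sold [LIFO — newest first]: 377 @ $16 + 285 @ $10 + 389 @ $14 + 347 @ $11 + 216 @ $13 + 259 @ $9 = $23,284
Ending inventory: 93 @ $7 + 323 @ $8 + 72 @ $9 = $3,883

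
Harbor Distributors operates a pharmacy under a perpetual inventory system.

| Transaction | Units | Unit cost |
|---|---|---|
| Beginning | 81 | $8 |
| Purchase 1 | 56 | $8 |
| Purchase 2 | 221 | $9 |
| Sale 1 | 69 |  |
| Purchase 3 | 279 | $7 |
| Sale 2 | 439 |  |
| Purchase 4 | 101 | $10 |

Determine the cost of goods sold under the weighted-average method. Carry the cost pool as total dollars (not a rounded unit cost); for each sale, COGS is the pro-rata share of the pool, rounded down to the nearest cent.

COGS = $4,028.84

After Beginning: 81 on hand, pool $648.00 (≈ $8.0000 each)
After Purchase 1: 137 on hand, pool $1,096.00 (≈ $8.0000 each)
After Purchase 2: 358 on hand, pool $3,085.00 (≈ $8.6173 each)
Sale 1, sell 69: 69/358 × $3,085.00 → $594.59
After Purchase 3: 568 on hand, pool $4,443.41 (≈ $7.8229 each)
Sale 2, sell 439: 439/568 × $4,443.41 → $3,434.25
After Purchase 4: 230 on hand, pool $2,019.16 (≈ $8.7790 each)
Total COGS = $594.59 + $3,434.25 = $4,028.84
Ending inventory (cost pool remaining) = $2,019.16
Check: goods available $6,048.00 = COGS $4,028.84 + ending $2,019.16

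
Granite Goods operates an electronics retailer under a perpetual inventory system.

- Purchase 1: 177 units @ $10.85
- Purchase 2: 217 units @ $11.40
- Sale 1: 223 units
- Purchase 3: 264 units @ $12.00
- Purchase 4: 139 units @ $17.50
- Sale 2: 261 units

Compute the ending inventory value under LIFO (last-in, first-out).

Ending inventory = $3,559.35

Sale 1 (223) [LIFO — newest first]: 217 @ $11.40 + 6 @ $10.85 = $2,538.90
Sale 2 (261) [LIFO — newest first]: 139 @ $17.50 + 122 @ $12.00 = $3,896.50
Total COGS = $2,538.90 + $3,896.50 = $6,435.40
Ending inventory: 171 @ $10.85 + 142 @ $12.00 = $3,559.35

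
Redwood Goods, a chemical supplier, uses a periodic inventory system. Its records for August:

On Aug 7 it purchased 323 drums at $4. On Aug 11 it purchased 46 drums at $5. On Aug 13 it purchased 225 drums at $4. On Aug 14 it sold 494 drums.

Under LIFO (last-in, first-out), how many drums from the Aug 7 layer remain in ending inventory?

Aug 14, 494 sold [LIFO — newest first]: 225 @ $4 + 46 @ $5 + 223 @ $4 = $2,022
Ending inventory: 100 @ $4 = $400

100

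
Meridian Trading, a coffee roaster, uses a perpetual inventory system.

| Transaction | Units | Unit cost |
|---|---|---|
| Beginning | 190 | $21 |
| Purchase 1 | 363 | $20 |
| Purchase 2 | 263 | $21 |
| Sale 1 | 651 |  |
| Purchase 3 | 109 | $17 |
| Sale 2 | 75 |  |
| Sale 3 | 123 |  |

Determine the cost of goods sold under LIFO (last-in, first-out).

COGS = $17,030

Sale 1 (651) [LIFO — newest first]: 263 @ $21 + 363 @ $20 + 25 @ $21 = $13,308
Sale 2 (75) [LIFO — newest first]: 75 @ $17 = $1,275
Sale 3 (123) [LIFO — newest first]: 34 @ $17 + 89 @ $21 = $2,447
Total COGS = $13,308 + $1,275 + $2,447 = $17,030
Ending inventory: 76 @ $21 = $1,596
Check: goods available $18,626 = COGS $17,030 + ending $1,596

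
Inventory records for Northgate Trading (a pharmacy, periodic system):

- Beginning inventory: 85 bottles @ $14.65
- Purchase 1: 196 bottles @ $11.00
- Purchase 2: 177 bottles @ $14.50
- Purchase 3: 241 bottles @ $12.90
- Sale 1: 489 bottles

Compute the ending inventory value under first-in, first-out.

Ending inventory = $2,709.00

Sale 1 (489) [FIFO — oldest first]: 85 @ $14.65 + 196 @ $11.00 + 177 @ $14.50 + 31 @ $12.90 = $6,367.65
Ending inventory: 210 @ $12.90 = $2,709.00
Check: goods available $9,076.65 = COGS $6,367.65 + ending $2,709.00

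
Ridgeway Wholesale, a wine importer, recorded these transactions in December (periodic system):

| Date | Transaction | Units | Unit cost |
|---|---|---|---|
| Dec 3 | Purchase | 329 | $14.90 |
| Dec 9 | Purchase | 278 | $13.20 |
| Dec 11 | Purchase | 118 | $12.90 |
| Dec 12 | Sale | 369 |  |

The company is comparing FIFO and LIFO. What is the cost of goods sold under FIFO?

COGS = $5,430.10

FIFO COGS: 329 @ $14.90 + 40 @ $13.20 = $5,430.10
LIFO COGS: 118 @ $12.90 + 251 @ $13.20 = $4,835.40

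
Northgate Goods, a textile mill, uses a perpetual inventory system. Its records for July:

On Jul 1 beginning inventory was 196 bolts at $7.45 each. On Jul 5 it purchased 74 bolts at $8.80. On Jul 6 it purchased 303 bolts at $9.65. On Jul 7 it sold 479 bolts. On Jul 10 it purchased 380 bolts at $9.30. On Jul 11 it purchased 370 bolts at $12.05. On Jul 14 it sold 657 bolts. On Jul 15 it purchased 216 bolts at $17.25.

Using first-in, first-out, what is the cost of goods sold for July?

COGS = $10,774.50

Jul 7, 479 sold [FIFO — oldest first]: 196 @ $7.45 + 74 @ $8.80 + 209 @ $9.65 = $4,128.25
Jul 14, 657 sold [FIFO — oldest first]: 94 @ $9.65 + 380 @ $9.30 + 183 @ $12.05 = $6,646.25
Total COGS = $4,128.25 + $6,646.25 = $10,774.50
Ending inventory: 187 @ $12.05 + 216 @ $17.25 = $5,979.35
Check: goods available $16,753.85 = COGS $10,774.50 + ending $5,979.35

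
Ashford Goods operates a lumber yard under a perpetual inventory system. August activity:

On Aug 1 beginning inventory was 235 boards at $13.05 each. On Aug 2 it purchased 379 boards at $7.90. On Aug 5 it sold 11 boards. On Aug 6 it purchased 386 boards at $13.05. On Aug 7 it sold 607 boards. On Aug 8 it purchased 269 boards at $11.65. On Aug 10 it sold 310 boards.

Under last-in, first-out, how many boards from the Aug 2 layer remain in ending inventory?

Aug 5, 11 sold [LIFO — newest first]: 11 @ $7.90 = $86.90
Aug 7, 607 sold [LIFO — newest first]: 386 @ $13.05 + 221 @ $7.90 = $6,783.20
Aug 10, 310 sold [LIFO — newest first]: 269 @ $11.65 + 41 @ $7.90 = $3,457.75
Total COGS = $86.90 + $6,783.20 + $3,457.75 = $10,327.85
Ending inventory: 235 @ $13.05 + 106 @ $7.90 = $3,904.15

106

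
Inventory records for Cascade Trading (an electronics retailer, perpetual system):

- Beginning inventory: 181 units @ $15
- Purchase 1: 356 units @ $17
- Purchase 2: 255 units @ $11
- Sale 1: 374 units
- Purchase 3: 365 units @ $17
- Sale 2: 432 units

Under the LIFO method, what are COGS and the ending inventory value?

COGS = $12,172; ending inventory = $5,605

Sale 1 (374) [LIFO — newest first]: 255 @ $11 + 119 @ $17 = $4,828
Sale 2 (432) [LIFO — newest first]: 365 @ $17 + 67 @ $17 = $7,344
Total COGS = $4,828 + $7,344 = $12,172
Ending inventory: 181 @ $15 + 170 @ $17 = $5,605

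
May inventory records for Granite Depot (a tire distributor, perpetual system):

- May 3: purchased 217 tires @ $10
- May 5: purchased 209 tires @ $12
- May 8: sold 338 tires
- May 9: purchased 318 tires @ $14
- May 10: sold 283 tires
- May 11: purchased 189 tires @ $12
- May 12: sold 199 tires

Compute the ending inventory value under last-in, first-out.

Ending inventory = $1,230

May 8, 338 sold [LIFO — newest first]: 209 @ $12 + 129 @ $10 = $3,798
May 10, 283 sold [LIFO — newest first]: 283 @ $14 = $3,962
May 12, 199 sold [LIFO — newest first]: 189 @ $12 + 10 @ $14 = $2,408
Total COGS = $3,798 + $3,962 + $2,408 = $10,168
Ending inventory: 88 @ $10 + 25 @ $14 = $1,230
Check: goods available $11,398 = COGS $10,168 + ending $1,230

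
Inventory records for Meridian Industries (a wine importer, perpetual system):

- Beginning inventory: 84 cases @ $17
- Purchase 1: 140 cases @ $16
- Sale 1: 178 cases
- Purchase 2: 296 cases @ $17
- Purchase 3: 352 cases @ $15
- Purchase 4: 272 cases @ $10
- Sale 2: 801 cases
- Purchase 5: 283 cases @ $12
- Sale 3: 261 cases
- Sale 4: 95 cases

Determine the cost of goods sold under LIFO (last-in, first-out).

Sale 1 (178) [LIFO — newest first]: 140 @ $16 + 38 @ $17 = $2,886
Sale 2 (801) [LIFO — newest first]: 272 @ $10 + 352 @ $15 + 177 @ $17 = $11,009
Sale 3 (261) [LIFO — newest first]: 261 @ $12 = $3,132
Sale 4 (95) [LIFO — newest first]: 22 @ $12 + 73 @ $17 = $1,505
Total COGS = $2,886 + $11,009 + $3,132 + $1,505 = $18,532
Ending inventory: 46 @ $17 + 46 @ $17 = $1,564

COGS = $18,532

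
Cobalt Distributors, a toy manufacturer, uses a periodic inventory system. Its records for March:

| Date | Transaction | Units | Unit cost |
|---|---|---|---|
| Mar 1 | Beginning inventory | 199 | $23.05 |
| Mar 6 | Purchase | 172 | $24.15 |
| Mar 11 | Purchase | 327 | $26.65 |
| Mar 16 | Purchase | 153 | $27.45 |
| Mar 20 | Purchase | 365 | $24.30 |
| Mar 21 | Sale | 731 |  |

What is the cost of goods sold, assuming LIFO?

Mar 21, 731 sold [LIFO — newest first]: 365 @ $24.30 + 153 @ $27.45 + 213 @ $26.65 = $18,745.80
Ending inventory: 199 @ $23.05 + 172 @ $24.15 + 114 @ $26.65 = $11,778.85

COGS = $18,745.80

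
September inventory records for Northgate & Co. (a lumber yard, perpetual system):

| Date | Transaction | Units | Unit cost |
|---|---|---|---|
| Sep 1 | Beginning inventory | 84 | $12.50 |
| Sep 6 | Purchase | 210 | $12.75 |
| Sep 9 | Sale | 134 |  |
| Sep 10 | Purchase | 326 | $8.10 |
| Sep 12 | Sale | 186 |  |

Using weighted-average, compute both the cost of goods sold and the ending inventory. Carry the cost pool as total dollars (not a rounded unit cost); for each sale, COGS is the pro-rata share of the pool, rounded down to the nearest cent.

After Sep 1: 84 on hand, pool $1,050.00 (≈ $12.5000 each)
After Sep 6: 294 on hand, pool $3,727.50 (≈ $12.6786 each)
Sep 9, sell 134: 134/294 × $3,727.50 → $1,698.92
After Sep 10: 486 on hand, pool $4,669.18 (≈ $9.6074 each)
Sep 12, sell 186: 186/486 × $4,669.18 → $1,786.97
Total COGS = $1,698.92 + $1,786.97 = $3,485.89
Ending inventory (cost pool remaining) = $2,882.21

COGS = $3,485.89; ending inventory = $2,882.21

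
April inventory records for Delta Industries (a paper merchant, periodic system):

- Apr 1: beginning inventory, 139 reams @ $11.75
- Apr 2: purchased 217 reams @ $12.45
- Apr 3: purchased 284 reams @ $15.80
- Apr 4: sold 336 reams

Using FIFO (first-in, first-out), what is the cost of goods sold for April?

COGS = $4,085.90

Apr 4, 336 sold [FIFO — oldest first]: 139 @ $11.75 + 197 @ $12.45 = $4,085.90
Ending inventory: 20 @ $12.45 + 284 @ $15.80 = $4,736.20
Check: goods available $8,822.10 = COGS $4,085.90 + ending $4,736.20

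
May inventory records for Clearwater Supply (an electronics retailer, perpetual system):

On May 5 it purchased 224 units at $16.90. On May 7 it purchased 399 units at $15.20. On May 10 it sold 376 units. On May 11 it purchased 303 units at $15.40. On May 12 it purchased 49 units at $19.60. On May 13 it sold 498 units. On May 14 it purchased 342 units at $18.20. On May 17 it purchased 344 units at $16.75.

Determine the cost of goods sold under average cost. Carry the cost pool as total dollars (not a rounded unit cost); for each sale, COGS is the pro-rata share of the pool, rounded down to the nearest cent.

After May 5: 224 on hand, pool $3,785.60 (≈ $16.9000 each)
After May 7: 623 on hand, pool $9,850.40 (≈ $15.8112 each)
May 10, sell 376: 376/623 × $9,850.40 → $5,945.02
After May 11: 550 on hand, pool $8,571.58 (≈ $15.5847 each)
After May 12: 599 on hand, pool $9,531.98 (≈ $15.9132 each)
May 13, sell 498: 498/599 × $9,531.98 → $7,924.75
After May 14: 443 on hand, pool $7,831.63 (≈ $17.6786 each)
After May 17: 787 on hand, pool $13,593.63 (≈ $17.2727 each)
Total COGS = $5,945.02 + $7,924.75 = $13,869.77
Ending inventory (cost pool remaining) = $13,593.63

COGS = $13,869.77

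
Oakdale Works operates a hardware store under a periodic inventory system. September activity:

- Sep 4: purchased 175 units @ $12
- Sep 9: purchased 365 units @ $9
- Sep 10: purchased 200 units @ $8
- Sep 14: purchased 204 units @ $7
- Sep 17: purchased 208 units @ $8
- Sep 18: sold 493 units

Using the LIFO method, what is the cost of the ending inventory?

Sep 18, 493 sold [LIFO — newest first]: 208 @ $8 + 204 @ $7 + 81 @ $8 = $3,740
Ending inventory: 175 @ $12 + 365 @ $9 + 119 @ $8 = $6,337
Check: goods available $10,077 = COGS $3,740 + ending $6,337

Ending inventory = $6,337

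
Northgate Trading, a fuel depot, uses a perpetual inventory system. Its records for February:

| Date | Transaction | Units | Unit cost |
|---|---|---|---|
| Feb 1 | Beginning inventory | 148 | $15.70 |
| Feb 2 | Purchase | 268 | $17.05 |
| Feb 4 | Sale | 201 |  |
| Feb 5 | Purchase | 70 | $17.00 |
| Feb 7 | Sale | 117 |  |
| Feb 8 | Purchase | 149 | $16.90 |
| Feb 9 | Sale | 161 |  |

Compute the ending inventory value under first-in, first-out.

Feb 4, 201 sold [FIFO — oldest first]: 148 @ $15.70 + 53 @ $17.05 = $3,227.25
Feb 7, 117 sold [FIFO — oldest first]: 117 @ $17.05 = $1,994.85
Feb 9, 161 sold [FIFO — oldest first]: 98 @ $17.05 + 63 @ $17.00 = $2,741.90
Total COGS = $3,227.25 + $1,994.85 + $2,741.90 = $7,964.00
Ending inventory: 7 @ $17.00 + 149 @ $16.90 = $2,637.10

Ending inventory = $2,637.10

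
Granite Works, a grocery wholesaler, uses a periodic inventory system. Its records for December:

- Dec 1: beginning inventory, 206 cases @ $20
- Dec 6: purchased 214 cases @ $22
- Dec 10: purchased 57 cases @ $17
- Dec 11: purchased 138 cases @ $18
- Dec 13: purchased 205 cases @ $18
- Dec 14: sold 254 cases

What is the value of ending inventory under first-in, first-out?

Dec 14, 254 sold [FIFO — oldest first]: 206 @ $20 + 48 @ $22 = $5,176
Ending inventory: 166 @ $22 + 57 @ $17 + 138 @ $18 + 205 @ $18 = $10,795
Check: goods available $15,971 = COGS $5,176 + ending $10,795

Ending inventory = $10,795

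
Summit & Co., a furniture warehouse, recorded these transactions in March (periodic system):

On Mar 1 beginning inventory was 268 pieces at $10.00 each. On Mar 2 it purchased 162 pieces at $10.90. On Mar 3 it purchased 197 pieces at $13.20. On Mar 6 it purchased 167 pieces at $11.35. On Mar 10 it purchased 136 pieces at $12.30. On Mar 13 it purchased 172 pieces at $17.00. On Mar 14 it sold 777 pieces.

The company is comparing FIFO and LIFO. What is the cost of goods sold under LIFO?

FIFO COGS: 268 @ $10.00 + 162 @ $10.90 + 197 @ $13.20 + 150 @ $11.35 = $8,748.70
LIFO COGS: 172 @ $17.00 + 136 @ $12.30 + 167 @ $11.35 + 197 @ $13.20 + 105 @ $10.90 = $10,237.15

COGS = $10,237.15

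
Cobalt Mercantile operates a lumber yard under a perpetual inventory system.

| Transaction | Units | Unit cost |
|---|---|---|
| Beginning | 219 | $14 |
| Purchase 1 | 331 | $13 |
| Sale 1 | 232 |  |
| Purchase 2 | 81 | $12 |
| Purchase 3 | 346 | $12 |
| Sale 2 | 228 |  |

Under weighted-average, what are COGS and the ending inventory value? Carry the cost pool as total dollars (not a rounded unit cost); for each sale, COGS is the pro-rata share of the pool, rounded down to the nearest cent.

COGS = $5,980.44; ending inventory = $6,512.56

After Beginning: 219 on hand, pool $3,066.00 (≈ $14.0000 each)
After Purchase 1: 550 on hand, pool $7,369.00 (≈ $13.3982 each)
Sale 1, sell 232: 232/550 × $7,369.00 → $3,108.37
After Purchase 2: 399 on hand, pool $5,232.63 (≈ $13.1144 each)
After Purchase 3: 745 on hand, pool $9,384.63 (≈ $12.5968 each)
Sale 2, sell 228: 228/745 × $9,384.63 → $2,872.07
Total COGS = $3,108.37 + $2,872.07 = $5,980.44
Ending inventory (cost pool remaining) = $6,512.56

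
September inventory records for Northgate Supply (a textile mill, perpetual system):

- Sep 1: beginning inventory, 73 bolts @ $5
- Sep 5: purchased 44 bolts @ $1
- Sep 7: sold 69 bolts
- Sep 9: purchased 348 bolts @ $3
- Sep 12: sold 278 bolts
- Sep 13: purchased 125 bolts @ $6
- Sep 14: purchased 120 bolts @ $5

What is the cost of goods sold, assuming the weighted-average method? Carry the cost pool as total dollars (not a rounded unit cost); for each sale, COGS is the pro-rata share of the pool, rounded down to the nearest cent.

After Sep 1: 73 on hand, pool $365.00 (≈ $5.0000 each)
After Sep 5: 117 on hand, pool $409.00 (≈ $3.4957 each)
Sep 7, sell 69: 69/117 × $409.00 → $241.20
After Sep 9: 396 on hand, pool $1,211.80 (≈ $3.0601 each)
Sep 12, sell 278: 278/396 × $1,211.80 → $850.70
After Sep 13: 243 on hand, pool $1,111.10 (≈ $4.5724 each)
After Sep 14: 363 on hand, pool $1,711.10 (≈ $4.7138 each)
Total COGS = $241.20 + $850.70 = $1,091.90
Ending inventory (cost pool remaining) = $1,711.10

COGS = $1,091.90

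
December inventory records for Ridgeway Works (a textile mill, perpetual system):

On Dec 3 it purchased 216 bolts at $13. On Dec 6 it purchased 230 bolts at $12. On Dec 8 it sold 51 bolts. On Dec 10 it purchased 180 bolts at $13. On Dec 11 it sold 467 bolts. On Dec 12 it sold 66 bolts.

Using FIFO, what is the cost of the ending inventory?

Dec 8, 51 sold [FIFO — oldest first]: 51 @ $13 = $663
Dec 11, 467 sold [FIFO — oldest first]: 165 @ $13 + 230 @ $12 + 72 @ $13 = $5,841
Dec 12, 66 sold [FIFO — oldest first]: 66 @ $13 = $858
Total COGS = $663 + $5,841 + $858 = $7,362
Ending inventory: 42 @ $13 = $546

Ending inventory = $546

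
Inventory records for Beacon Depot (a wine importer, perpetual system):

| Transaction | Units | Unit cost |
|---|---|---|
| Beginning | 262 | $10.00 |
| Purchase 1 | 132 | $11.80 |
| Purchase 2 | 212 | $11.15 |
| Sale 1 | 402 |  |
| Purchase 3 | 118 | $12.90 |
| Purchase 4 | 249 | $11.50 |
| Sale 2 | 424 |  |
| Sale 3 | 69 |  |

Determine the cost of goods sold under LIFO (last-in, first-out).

Sale 1 (402) [LIFO — newest first]: 212 @ $11.15 + 132 @ $11.80 + 58 @ $10.00 = $4,501.40
Sale 2 (424) [LIFO — newest first]: 249 @ $11.50 + 118 @ $12.90 + 57 @ $10.00 = $4,955.70
Sale 3 (69) [LIFO — newest first]: 69 @ $10.00 = $690.00
Total COGS = $4,501.40 + $4,955.70 + $690.00 = $10,147.10
Ending inventory: 78 @ $10.00 = $780.00

COGS = $10,147.10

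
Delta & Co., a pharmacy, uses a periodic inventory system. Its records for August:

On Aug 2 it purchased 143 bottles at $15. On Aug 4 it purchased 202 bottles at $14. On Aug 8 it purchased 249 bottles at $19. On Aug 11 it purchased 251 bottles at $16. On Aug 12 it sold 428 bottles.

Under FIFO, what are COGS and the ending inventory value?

Aug 12, 428 sold [FIFO — oldest first]: 143 @ $15 + 202 @ $14 + 83 @ $19 = $6,550
Ending inventory: 166 @ $19 + 251 @ $16 = $7,170
Check: goods available $13,720 = COGS $6,550 + ending $7,170

COGS = $6,550; ending inventory = $7,170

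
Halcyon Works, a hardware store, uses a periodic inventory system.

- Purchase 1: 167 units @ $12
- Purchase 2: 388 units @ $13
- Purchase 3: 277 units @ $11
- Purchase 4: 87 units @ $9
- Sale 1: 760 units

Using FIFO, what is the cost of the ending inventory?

Sale 1 (760) [FIFO — oldest first]: 167 @ $12 + 388 @ $13 + 205 @ $11 = $9,303
Ending inventory: 72 @ $11 + 87 @ $9 = $1,575
Check: goods available $10,878 = COGS $9,303 + ending $1,575

Ending inventory = $1,575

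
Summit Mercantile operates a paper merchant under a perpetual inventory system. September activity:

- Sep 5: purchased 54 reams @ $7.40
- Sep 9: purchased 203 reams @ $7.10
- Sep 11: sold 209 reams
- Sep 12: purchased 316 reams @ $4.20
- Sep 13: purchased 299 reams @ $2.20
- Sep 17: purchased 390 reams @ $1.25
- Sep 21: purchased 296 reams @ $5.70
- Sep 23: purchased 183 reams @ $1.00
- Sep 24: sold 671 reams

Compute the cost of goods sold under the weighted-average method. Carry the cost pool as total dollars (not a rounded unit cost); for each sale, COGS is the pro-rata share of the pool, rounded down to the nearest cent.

After Sep 5: 54 on hand, pool $399.60 (≈ $7.4000 each)
After Sep 9: 257 on hand, pool $1,840.90 (≈ $7.1630 each)
Sep 11, sell 209: 209/257 × $1,840.90 → $1,497.07
After Sep 12: 364 on hand, pool $1,671.03 (≈ $4.5907 each)
After Sep 13: 663 on hand, pool $2,328.83 (≈ $3.5126 each)
After Sep 17: 1053 on hand, pool $2,816.33 (≈ $2.6746 each)
After Sep 21: 1349 on hand, pool $4,503.53 (≈ $3.3384 each)
After Sep 23: 1532 on hand, pool $4,686.53 (≈ $3.0591 each)
Sep 24, sell 671: 671/1532 × $4,686.53 → $2,052.65
Total COGS = $1,497.07 + $2,052.65 = $3,549.72
Ending inventory (cost pool remaining) = $2,633.88

COGS = $3,549.72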